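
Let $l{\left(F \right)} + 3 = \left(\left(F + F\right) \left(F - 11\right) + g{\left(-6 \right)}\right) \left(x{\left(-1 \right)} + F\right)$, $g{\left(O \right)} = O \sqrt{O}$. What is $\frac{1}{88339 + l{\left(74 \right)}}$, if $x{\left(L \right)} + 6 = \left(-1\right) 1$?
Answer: $\frac{178261}{127108178890} + \frac{201 i \sqrt{6}}{254216357780} \approx 1.4024 \cdot 10^{-6} + 1.9367 \cdot 10^{-9} i$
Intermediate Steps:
$x{\left(L \right)} = -7$ ($x{\left(L \right)} = -6 - 1 = -7$)
$g{\left(O \right)} = O^{\frac{3}{2}}$
$l{\left(F \right)} = -3 + \left(-7 + F\right) \left(- 6 i \sqrt{6} + 2 F \left(-11 + F\right)\right)$ ($l{\left(F \right)} = -3 + \left(\left(F + F\right) \left(F - 11\right) + \left(-6\right)^{\frac{3}{2}}\right) \left(-7 + F\right) = -3 + \left(2 F \left(-11 + F\right) - 6 i \sqrt{6}\right) \left(-7 + F\right) = -3 + \left(- 6 i \sqrt{6} + 2 F \left(-11 + F\right)\right) \left(-7 + F\right) = -3 + \left(-7 + F\right) \left(- 6 i \sqrt{6} + 2 F \left(-11 + F\right)\right)$)
$\frac{1}{88339 + l{\left(74 \right)}} = \frac{1}{88339 + \left(-3 - 36 \cdot 74^{2} + 2 \cdot 74^{3} + 154 \cdot 74 + 42 i \sqrt{6} - 6 i 74 \sqrt{6}\right)} = \frac{1}{88339 + \left(-3 - 197136 + 2 \cdot 405224 + 11396 + 42 i \sqrt{6} - 444 i \sqrt{6}\right)} = \frac{1}{88339 + \left(-3 - 197136 + 810448 + 11396 + 42 i \sqrt{6} - 444 i \sqrt{6}\right)} = \frac{1}{88339 + \left(624705 - 402 i \sqrt{6}\right)} = \frac{1}{713044 - 402 i \sqrt{6}}$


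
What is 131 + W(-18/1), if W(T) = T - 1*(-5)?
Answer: 118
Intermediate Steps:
W(T) = 5 + T (W(T) = T + 5 = 5 + T)
131 + W(-18/1) = 131 + (5 - 18/1) = 131 + (5 - 18*1) = 131 + (5 - 18) = 131 - 13 = 118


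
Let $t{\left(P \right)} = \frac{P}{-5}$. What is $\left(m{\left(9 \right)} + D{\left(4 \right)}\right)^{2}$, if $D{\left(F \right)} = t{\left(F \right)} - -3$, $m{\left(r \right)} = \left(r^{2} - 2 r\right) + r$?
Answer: $\frac{137641}{25} \approx 5505.6$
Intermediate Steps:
$m{\left(r \right)} = r^{2} - r$
$t{\left(P \right)} = - \frac{P}{5}$ ($t{\left(P \right)} = P \left(- \frac{1}{5}\right) = - \frac{P}{5}$)
$D{\left(F \right)} = 3 - \frac{F}{5}$ ($D{\left(F \right)} = - \frac{F}{5} - -3 = - \frac{F}{5} + 3 = 3 - \frac{F}{5}$)
$\left(m{\left(9 \right)} + D{\left(4 \right)}\right)^{2} = \left(9 \left(-1 + 9\right) + \left(3 - \frac{4}{5}\right)\right)^{2} = \left(9 \cdot 8 + \left(3 - \frac{4}{5}\right)\right)^{2} = \left(72 + \frac{11}{5}\right)^{2} = \left(\frac{371}{5}\right)^{2} = \frac{137641}{25}$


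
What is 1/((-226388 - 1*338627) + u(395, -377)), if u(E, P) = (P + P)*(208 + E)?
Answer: -1/1019677 ≈ -9.8070e-7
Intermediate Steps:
u(E, P) = 2*P*(208 + E) (u(E, P) = (2*P)*(208 + E) = 2*P*(208 + E))
1/((-226388 - 1*338627) + u(395, -377)) = 1/((-226388 - 1*338627) + 2*(-377)*(208 + 395)) = 1/((-226388 - 338627) + 2*(-377)*603) = 1/(-565015 - 454662) = 1/(-1019677) = -1/1019677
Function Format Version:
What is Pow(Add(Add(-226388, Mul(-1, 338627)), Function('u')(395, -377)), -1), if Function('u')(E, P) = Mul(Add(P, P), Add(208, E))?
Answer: Rational(-1, 1019677) ≈ -9.8070e-7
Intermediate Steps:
Function('u')(E, P) = Mul(2, P, Add(208, E)) (Function('u')(E, P) = Mul(Mul(2, P), Add(208, E)) = Mul(2, P, Add(208, E)))
Pow(Add(Add(-226388, Mul(-1, 338627)), Function('u')(395, -377)), -1) = Pow(Add(Add(-226388, Mul(-1, 338627)), Mul(2, -377, Add(208, 395))), -1) = Pow(Add(Add(-226388, -338627), Mul(2, -377, 603)), -1) = Pow(Add(-565015, -454662), -1) = Pow(-1019677, -1) = Rational(-1, 1019677)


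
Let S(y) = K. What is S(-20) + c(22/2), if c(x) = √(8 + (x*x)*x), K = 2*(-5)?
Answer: -10 + √1339 ≈ 26.592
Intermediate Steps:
K = -10
S(y) = -10
c(x) = √(8 + x³) (c(x) = √(8 + x²*x) = √(8 + x³))
S(-20) + c(22/2) = -10 + √(8 + (22/2)³) = -10 + √(8 + (22*(½))³) = -10 + √(8 + 11³) = -10 + √(8 + 1331) = -10 + √1339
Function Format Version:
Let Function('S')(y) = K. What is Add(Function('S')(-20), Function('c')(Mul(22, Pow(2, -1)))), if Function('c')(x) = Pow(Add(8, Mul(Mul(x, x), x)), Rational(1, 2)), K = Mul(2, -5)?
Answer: Add(-10, Pow(1339, Rational(1, 2))) ≈ 26.592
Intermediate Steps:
K = -10
Function('S')(y) = -10
Function('c')(x) = Pow(Add(8, Pow(x, 3)), Rational(1, 2)) (Function('c')(x) = Pow(Add(8, Mul(Pow(x, 2), x)), Rational(1, 2)) = Pow(Add(8, Pow(x, 3)), Rational(1, 2)))
Add(Function('S')(-20), Function('c')(Mul(22, Pow(2, -1)))) = Add(-10, Pow(Add(8, Pow(Mul(22, Pow(2, -1)), 3)), Rational(1, 2))) = Add(-10, Pow(Add(8, Pow(Mul(22, Rational(1, 2)), 3)), Rational(1, 2))) = Add(-10, Pow(Add(8, Pow(11, 3)), Rational(1, 2))) = Add(-10, Pow(Add(8, 1331), Rational(1, 2))) = Add(-10, Pow(1339, Rational(1, 2)))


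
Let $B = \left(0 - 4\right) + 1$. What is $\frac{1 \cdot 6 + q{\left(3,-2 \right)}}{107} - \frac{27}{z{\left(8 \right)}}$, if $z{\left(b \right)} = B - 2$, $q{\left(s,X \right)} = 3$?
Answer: $\frac{2934}{535} \approx 5.4841$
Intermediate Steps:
$B = -3$ ($B = -4 + 1 = -3$)
$z{\left(b \right)} = -5$ ($z{\left(b \right)} = -3 - 2 = -5$)
$\frac{1 \cdot 6 + q{\left(3,-2 \right)}}{107} - \frac{27}{z{\left(8 \right)}} = \frac{1 \cdot 6 + 3}{107} - \frac{27}{-5} = \left(6 + 3\right) \frac{1}{107} - - \frac{27}{5} = 9 \cdot \frac{1}{107} + \frac{27}{5} = \frac{9}{107} + \frac{27}{5} = \frac{2934}{535}$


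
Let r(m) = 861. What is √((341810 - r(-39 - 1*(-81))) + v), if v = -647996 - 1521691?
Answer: I*√1828738 ≈ 1352.3*I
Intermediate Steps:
v = -2169687
√((341810 - r(-39 - 1*(-81))) + v) = √((341810 - 1*861) - 2169687) = √((341810 - 861) - 2169687) = √(340949 - 2169687) = √(-1828738) = I*√1828738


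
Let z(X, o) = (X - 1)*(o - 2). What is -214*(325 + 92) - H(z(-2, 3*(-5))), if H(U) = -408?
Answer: -88830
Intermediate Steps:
z(X, o) = (-1 + X)*(-2 + o)
-214*(325 + 92) - H(z(-2, 3*(-5))) = -214*(325 + 92) - 1*(-408) = -214*417 + 408 = -89238 + 408 = -88830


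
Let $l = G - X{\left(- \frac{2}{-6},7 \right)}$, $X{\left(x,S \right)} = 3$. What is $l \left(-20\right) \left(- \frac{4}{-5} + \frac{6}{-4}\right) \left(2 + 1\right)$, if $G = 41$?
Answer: $1596$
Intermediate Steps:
$l = 38$ ($l = 41 - 3 = 38$)
$l \left(-20\right) \left(- \frac{4}{-5} + \frac{6}{-4}\right) \left(2 + 1\right) = 38 \left(-20\right) \left(- \frac{4}{-5} + \frac{6}{-4}\right) \left(2 + 1\right) = - 760 \left(\left(-4\right) \left(- \frac{1}{5}\right) + 6 \left(- \frac{1}{4}\right)\right) 3 = - 760 \left(\frac{4}{5} - \frac{3}{2}\right) 3 = - 760 \left(\left(- \frac{7}{10}\right) 3\right) = \left(-760\right) \left(- \frac{21}{10}\right) = 1596$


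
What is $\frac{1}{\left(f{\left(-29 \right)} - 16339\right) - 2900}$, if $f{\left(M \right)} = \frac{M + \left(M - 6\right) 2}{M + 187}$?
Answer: $- \frac{158}{3039861} \approx -5.1976 \cdot 10^{-5}$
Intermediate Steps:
$f{\left(M \right)} = \frac{-12 + 3 M}{187 + M}$ ($f{\left(M \right)} = \frac{M + \left(-6 + M\right) 2}{187 + M} = \frac{M + \left(-12 + 2 M\right)}{187 + M} = \frac{-12 + 3 M}{187 + M}$)
$\frac{1}{\left(f{\left(-29 \right)} - 16339\right) - 2900} = \frac{1}{\left(\frac{3 \left(-4 - 29\right)}{187 - 29} - 16339\right) - 2900} = \frac{1}{\left(3 \cdot \frac{1}{158} \left(-33\right) - 16339\right) - 2900} = \frac{1}{\left(- \frac{99}{158} - 16339\right) - 2900} = \frac{1}{- \frac{2581661}{158} - 2900} = \frac{1}{- \frac{3039861}{158}} = - \frac{158}{3039861}$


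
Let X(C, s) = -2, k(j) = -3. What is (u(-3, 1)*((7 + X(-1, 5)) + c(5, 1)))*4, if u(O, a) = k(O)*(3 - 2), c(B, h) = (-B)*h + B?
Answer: -60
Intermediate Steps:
c(B, h) = B - B*h (c(B, h) = -B*h + B = B - B*h)
u(O, a) = -3 (u(O, a) = -3*(3 - 2) = -3*1 = -3)
(u(-3, 1)*((7 + X(-1, 5)) + c(5, 1)))*4 = -3*((7 - 2) + 5*(1 - 1*1))*4 = -3*(5 + 5*(1 - 1))*4 = -3*(5 + 5*0)*4 = -3*(5 + 0)*4 = -3*5*4 = -15*4 = -60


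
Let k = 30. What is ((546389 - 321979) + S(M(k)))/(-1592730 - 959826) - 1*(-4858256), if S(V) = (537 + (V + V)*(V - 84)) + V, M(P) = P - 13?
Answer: 6200485139825/1276278 ≈ 4.8583e+6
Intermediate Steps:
M(P) = -13 + P
S(V) = 537 + V + 2*V*(-84 + V) (S(V) = (537 + (2*V)*(-84 + V)) + V = (537 + 2*V*(-84 + V)) + V = 537 + V + 2*V*(-84 + V))
((546389 - 321979) + S(M(k)))/(-1592730 - 959826) - 1*(-4858256) = ((546389 - 321979) + (537 - 167*(-13 + 30) + 2*(-13 + 30)²))/(-1592730 - 959826) - 1*(-4858256) = (224410 + (537 - 167*17 + 2*17²))/(-2552556) + 4858256 = (224410 + (537 - 2839 + 2*289))*(-1/2552556) + 4858256 = (224410 + (537 - 2839 + 578))*(-1/2552556) + 4858256 = (224410 - 1724)*(-1/2552556) + 4858256 = 222686*(-1/2552556) + 4858256 = -111343/1276278 + 4858256 = 6200485139825/1276278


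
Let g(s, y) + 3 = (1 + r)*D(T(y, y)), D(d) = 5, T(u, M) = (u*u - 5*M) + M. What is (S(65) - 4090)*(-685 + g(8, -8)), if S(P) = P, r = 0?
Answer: 2749075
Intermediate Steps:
T(u, M) = u² - 4*M (T(u, M) = (u² - 5*M) + M = u² - 4*M)
g(s, y) = 2 (g(s, y) = -3 + (1 + 0)*5 = -3 + 1*5 = -3 + 5 = 2)
(S(65) - 4090)*(-685 + g(8, -8)) = (65 - 4090)*(-685 + 2) = -4025*(-683) = 2749075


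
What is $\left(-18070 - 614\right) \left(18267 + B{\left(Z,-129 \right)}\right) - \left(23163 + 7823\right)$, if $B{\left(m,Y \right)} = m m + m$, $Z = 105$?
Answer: $-549284534$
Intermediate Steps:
$B{\left(m,Y \right)} = m + m^{2}$ ($B{\left(m,Y \right)} = m^{2} + m = m + m^{2}$)
$\left(-18070 - 614\right) \left(18267 + B{\left(Z,-129 \right)}\right) - \left(23163 + 7823\right) = \left(-18070 - 614\right) \left(18267 + 105 \left(1 + 105\right)\right) - \left(23163 + 7823\right) = - 18684 \left(18267 + 105 \cdot 106\right) - 30986 = - 18684 \left(18267 + 11130\right) - 30986 = \left(-18684\right) 29397 - 30986 = -549253548 - 30986 = -549284534$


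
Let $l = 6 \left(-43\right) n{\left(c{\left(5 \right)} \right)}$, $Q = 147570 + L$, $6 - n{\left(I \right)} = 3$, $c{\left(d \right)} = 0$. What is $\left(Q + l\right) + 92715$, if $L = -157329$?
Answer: $82182$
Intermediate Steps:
$n{\left(I \right)} = 3$ ($n{\left(I \right)} = 6 - 3 = 3$)
$Q = -9759$ ($Q = 147570 - 157329 = -9759$)
$l = -774$ ($l = 6 \left(-43\right) 3 = \left(-258\right) 3 = -774$)
$\left(Q + l\right) + 92715 = \left(-9759 - 774\right) + 92715 = -10533 + 92715 = 82182$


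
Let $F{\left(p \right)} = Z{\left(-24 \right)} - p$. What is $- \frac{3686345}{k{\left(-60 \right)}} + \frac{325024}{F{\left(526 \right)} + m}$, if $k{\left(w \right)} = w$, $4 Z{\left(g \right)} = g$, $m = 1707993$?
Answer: $\frac{179837423471}{2927076} \approx 61439.0$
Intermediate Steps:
$Z{\left(g \right)} = \frac{g}{4}$
$F{\left(p \right)} = -6 - p$ ($F{\left(p \right)} = \frac{1}{4} \left(-24\right) - p = -6 - p$)
$- \frac{3686345}{k{\left(-60 \right)}} + \frac{325024}{F{\left(526 \right)} + m} = - \frac{3686345}{-60} + \frac{325024}{\left(-6 - 526\right) + 1707993} = \left(-3686345\right) \left(- \frac{1}{60}\right) + \frac{325024}{\left(-6 - 526\right) + 1707993} = \frac{737269}{12} + \frac{325024}{-532 + 1707993} = \frac{737269}{12} + \frac{325024}{1707461} = \frac{737269}{12} + 325024 \cdot \frac{1}{1707461} = \frac{737269}{12} + \frac{46432}{243923} = \frac{179837423471}{2927076}$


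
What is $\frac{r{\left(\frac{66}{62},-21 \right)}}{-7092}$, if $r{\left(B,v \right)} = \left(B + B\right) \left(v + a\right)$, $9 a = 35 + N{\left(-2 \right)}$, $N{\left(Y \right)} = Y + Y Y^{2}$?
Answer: $\frac{902}{164889} \approx 0.0054704$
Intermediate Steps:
$N{\left(Y \right)} = Y + Y^{3}$
$a = \frac{25}{9}$ ($a = \frac{35 + \left(-2 + \left(-2\right)^{3}\right)}{9} = \frac{35 - 10}{9} = \frac{1}{9} \cdot 25 = \frac{25}{9} \approx 2.7778$)
$r{\left(B,v \right)} = 2 B \left(\frac{25}{9} + v\right)$ ($r{\left(B,v \right)} = \left(B + B\right) \left(v + \frac{25}{9}\right) = 2 B \left(\frac{25}{9} + v\right)$)
$\frac{r{\left(\frac{66}{62},-21 \right)}}{-7092} = \frac{\frac{2}{9} \cdot \frac{66}{62} \left(25 + 9 \left(-21\right)\right)}{-7092} = \frac{2 \cdot 66 \cdot \frac{1}{62} \left(25 - 189\right)}{9} \left(- \frac{1}{7092}\right) = \frac{2}{9} \cdot \frac{33}{31} \left(-164\right) \left(- \frac{1}{7092}\right) = \left(- \frac{3608}{93}\right) \left(- \frac{1}{7092}\right) = \frac{902}{164889}$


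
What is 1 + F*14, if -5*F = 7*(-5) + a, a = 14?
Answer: 299/5 ≈ 59.800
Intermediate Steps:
F = 21/5 (F = -(7*(-5) + 14)/5 = -(-35 + 14)/5 = -1/5*(-21) = 21/5 ≈ 4.2000)
1 + F*14 = 1 + (21/5)*14 = 1 + 294/5 = 299/5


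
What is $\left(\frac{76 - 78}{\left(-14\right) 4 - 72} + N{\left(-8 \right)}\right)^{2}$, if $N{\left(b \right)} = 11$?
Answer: $\frac{497025}{4096} \approx 121.34$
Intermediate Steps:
$\left(\frac{76 - 78}{\left(-14\right) 4 - 72} + N{\left(-8 \right)}\right)^{2} = \left(\frac{76 - 78}{\left(-14\right) 4 - 72} + 11\right)^{2} = \left(- \frac{2}{-56 - 72} + 11\right)^{2} = \left(- \frac{2}{-128} + 11\right)^{2} = \left(\left(-2\right) \left(- \frac{1}{128}\right) + 11\right)^{2} = \left(\frac{1}{64} + 11\right)^{2} = \left(\frac{705}{64}\right)^{2} = \frac{497025}{4096}$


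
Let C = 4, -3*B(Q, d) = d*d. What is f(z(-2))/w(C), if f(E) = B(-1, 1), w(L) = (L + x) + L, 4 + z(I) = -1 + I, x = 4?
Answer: -1/36 ≈ -0.027778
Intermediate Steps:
B(Q, d) = -d**2/3 (B(Q, d) = -d*d/3 = -d**2/3)
z(I) = -5 + I (z(I) = -4 + (-1 + I) = -5 + I)
w(L) = 4 + 2*L (w(L) = (L + 4) + L = (4 + L) + L = 4 + 2*L)
f(E) = -1/3 (f(E) = -1/3*1**2 = -1/3*1 = -1/3)
f(z(-2))/w(C) = -1/(3*(4 + 2*4)) = -1/(3*(4 + 8)) = -1/3/12 = -1/3*1/12 = -1/36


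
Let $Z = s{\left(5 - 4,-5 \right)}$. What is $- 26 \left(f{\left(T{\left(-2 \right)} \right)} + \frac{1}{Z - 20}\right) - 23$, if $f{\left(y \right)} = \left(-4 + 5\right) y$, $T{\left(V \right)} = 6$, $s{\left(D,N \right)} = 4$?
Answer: $- \frac{1419}{8} \approx -177.38$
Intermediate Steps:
$Z = 4$
$f{\left(y \right)} = y$ ($f{\left(y \right)} = 1 y = y$)
$- 26 \left(f{\left(T{\left(-2 \right)} \right)} + \frac{1}{Z - 20}\right) - 23 = - 26 \left(6 + \frac{1}{4 - 20}\right) - 23 = - 26 \left(6 + \frac{1}{-16}\right) - 23 = - 26 \left(6 - \frac{1}{16}\right) - 23 = \left(-26\right) \frac{95}{16} - 23 = - \frac{1235}{8} - 23 = - \frac{1419}{8}$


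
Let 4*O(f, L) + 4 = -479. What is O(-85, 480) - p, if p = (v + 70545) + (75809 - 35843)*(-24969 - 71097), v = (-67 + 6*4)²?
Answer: 15357204965/4 ≈ 3.8393e+9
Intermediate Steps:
v = 1849 (v = (-67 + 24)² = (-43)² = 1849)
O(f, L) = -483/4 (O(f, L) = -1 + (¼)*(-479) = -1 - 479/4 = -483/4)
p = -3839301362 (p = (1849 + 70545) + (75809 - 35843)*(-24969 - 71097) = 72394 + 39966*(-96066) = 72394 - 3839373756 = -3839301362)
O(-85, 480) - p = -483/4 - 1*(-3839301362) = -483/4 + 3839301362 = 15357204965/4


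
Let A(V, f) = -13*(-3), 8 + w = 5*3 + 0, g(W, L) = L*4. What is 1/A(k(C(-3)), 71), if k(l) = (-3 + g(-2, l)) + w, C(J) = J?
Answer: 1/39 ≈ 0.025641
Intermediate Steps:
g(W, L) = 4*L
w = 7 (w = -8 + (5*3 + 0) = -8 + (15 + 0) = -8 + 15 = 7)
k(l) = 4 + 4*l (k(l) = (-3 + 4*l) + 7 = 4 + 4*l)
A(V, f) = 39
1/A(k(C(-3)), 71) = 1/39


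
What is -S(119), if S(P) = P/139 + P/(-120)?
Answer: 2261/16680 ≈ 0.13555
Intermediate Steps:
S(P) = -19*P/16680 (S(P) = P*(1/139) + P*(-1/120) = P/139 - P/120 = -19*P/16680)
-S(119) = -(-19)*119/16680 = -1*(-2261/16680) = 2261/16680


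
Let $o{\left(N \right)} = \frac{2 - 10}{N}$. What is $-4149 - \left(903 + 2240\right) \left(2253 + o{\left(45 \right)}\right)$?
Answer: $- \frac{318814616}{45} \approx -7.0848 \cdot 10^{6}$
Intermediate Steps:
$o{\left(N \right)} = - \frac{8}{N}$ ($o{\left(N \right)} = \frac{2 - 10}{N} = - \frac{8}{N}$)
$-4149 - \left(903 + 2240\right) \left(2253 + o{\left(45 \right)}\right) = -4149 - \left(903 + 2240\right) \left(2253 - \frac{8}{45}\right) = -4149 - 3143 \left(2253 - \frac{8}{45}\right) = -4149 - 3143 \cdot \frac{101377}{45} = -4149 - \frac{318627911}{45} = - \frac{318814616}{45}$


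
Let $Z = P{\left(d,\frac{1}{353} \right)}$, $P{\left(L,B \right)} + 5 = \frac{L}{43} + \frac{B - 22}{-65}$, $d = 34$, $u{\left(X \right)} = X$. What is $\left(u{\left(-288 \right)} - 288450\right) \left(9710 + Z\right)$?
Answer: $- \frac{553014503548920}{197327} \approx -2.8025 \cdot 10^{9}$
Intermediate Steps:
$P{\left(L,B \right)} = - \frac{303}{65} - \frac{B}{65} + \frac{L}{43}$ ($P{\left(L,B \right)} = -5 + \left(\frac{L}{43} + \frac{B - 22}{-65}\right) = -5 + \left(L \frac{1}{43} + \left(-22 + B\right) \left(- \frac{1}{65}\right)\right) = -5 - \left(- \frac{22}{65} - \frac{L}{43} + \frac{B}{65}\right) = -5 + \left(\frac{22}{65} - \frac{B}{65} + \frac{L}{43}\right) = - \frac{303}{65} - \frac{B}{65} + \frac{L}{43}$)
$Z = - \frac{763830}{197327}$ ($Z = - \frac{303}{65} - \frac{1}{65 \cdot 353} + \frac{1}{43} \cdot 34 = - \frac{303}{65} - \frac{1}{22945} + \frac{34}{43} = - \frac{763830}{197327} \approx -3.8709$)
$\left(u{\left(-288 \right)} - 288450\right) \left(9710 + Z\right) = \left(-288 - 288450\right) \left(9710 - \frac{763830}{197327}\right) = \left(-288738\right) \frac{1915281340}{197327} = - \frac{553014503548920}{197327}$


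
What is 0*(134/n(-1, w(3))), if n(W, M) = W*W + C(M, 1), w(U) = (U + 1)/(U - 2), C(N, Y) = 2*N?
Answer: 0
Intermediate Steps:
w(U) = (1 + U)/(-2 + U)
n(W, M) = W² + 2*M (n(W, M) = W*W + 2*M = W² + 2*M)
0*(134/n(-1, w(3))) = 0*(134/((-1)² + 2*((1 + 3)/(-2 + 3)))) = 0*(134/(1 + 2*(4/1))) = 0*(134/(1 + 2*(1*4))) = 0*(134/(1 + 2*4)) = 0*(134/(1 + 8)) = 0*(134/9) = 0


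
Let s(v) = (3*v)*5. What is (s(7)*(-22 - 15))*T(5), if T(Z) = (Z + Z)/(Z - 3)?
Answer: -19425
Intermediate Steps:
T(Z) = 2*Z/(-3 + Z) (T(Z) = (2*Z)/(-3 + Z) = 2*Z/(-3 + Z))
s(v) = 15*v
(s(7)*(-22 - 15))*T(5) = ((15*7)*(-22 - 15))*(2*5/(-3 + 5)) = (105*(-37))*(2*5/2) = -7770*5/2 = -3885*5 = -19425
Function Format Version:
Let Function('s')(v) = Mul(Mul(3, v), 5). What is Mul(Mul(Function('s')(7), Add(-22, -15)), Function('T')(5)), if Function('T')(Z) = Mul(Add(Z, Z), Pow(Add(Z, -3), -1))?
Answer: -19425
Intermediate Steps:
Function('T')(Z) = Mul(2, Z, Pow(Add(-3, Z), -1)) (Function('T')(Z) = Mul(Mul(2, Z), Pow(Add(-3, Z), -1)) = Mul(2, Z, Pow(Add(-3, Z), -1)))
Function('s')(v) = Mul(15, v)
Mul(Mul(Function('s')(7), Add(-22, -15)), Function('T')(5)) = Mul(Mul(Mul(15, 7), Add(-22, -15)), Mul(2, 5, Pow(Add(-3, 5), -1))) = Mul(Mul(105, -37), Mul(2, 5, Pow(2, -1))) = Mul(-3885, Mul(2, 5, Rational(1, 2))) = Mul(-3885, 5) = -19425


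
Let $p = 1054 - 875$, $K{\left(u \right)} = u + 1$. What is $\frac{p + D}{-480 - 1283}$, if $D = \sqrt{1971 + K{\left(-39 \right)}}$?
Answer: $- \frac{179}{1763} - \frac{\sqrt{1933}}{1763} \approx -0.12647$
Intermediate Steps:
$K{\left(u \right)} = 1 + u$
$D = \sqrt{1933}$ ($D = \sqrt{1971 + \left(1 - 39\right)} = \sqrt{1971 - 38} = \sqrt{1933} \approx 43.966$)
$p = 179$
$\frac{p + D}{-480 - 1283} = \frac{179 + \sqrt{1933}}{-480 - 1283} = \frac{179 + \sqrt{1933}}{-1763} = \left(179 + \sqrt{1933}\right) \left(- \frac{1}{1763}\right) = - \frac{179}{1763} - \frac{\sqrt{1933}}{1763}$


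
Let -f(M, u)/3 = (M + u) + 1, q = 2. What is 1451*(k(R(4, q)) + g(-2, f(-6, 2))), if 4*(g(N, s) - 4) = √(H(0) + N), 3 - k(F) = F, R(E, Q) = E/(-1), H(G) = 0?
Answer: 15961 + 1451*I*√2/4 ≈ 15961.0 + 513.01*I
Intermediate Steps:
R(E, Q) = -E (R(E, Q) = E*(-1) = -E)
k(F) = 3 - F
f(M, u) = -3 - 3*M - 3*u (f(M, u) = -3*((M + u) + 1) = -3*(1 + M + u) = -3 - 3*M - 3*u)
g(N, s) = 4 + √N/4 (g(N, s) = 4 + √(0 + N)/4 = 4 + √N/4)
1451*(k(R(4, q)) + g(-2, f(-6, 2))) = 1451*((3 - (-1)*4) + (4 + √(-2)/4)) = 1451*((3 - 1*(-4)) + (4 + (I*√2)/4)) = 1451*((3 + 4) + (4 + I*√2/4)) = 1451*(7 + (4 + I*√2/4)) = 1451*(11 + I*√2/4) = 15961 + 1451*I*√2/4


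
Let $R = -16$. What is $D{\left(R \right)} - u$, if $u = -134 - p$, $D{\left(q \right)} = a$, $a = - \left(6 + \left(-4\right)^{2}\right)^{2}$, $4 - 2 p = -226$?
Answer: $-235$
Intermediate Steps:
$p = 115$ ($p = 2 - -113 = 2 + 113 = 115$)
$a = -484$ ($a = - \left(6 + 16\right)^{2} = - 22^{2} = \left(-1\right) 484 = -484$)
$D{\left(q \right)} = -484$
$u = -249$ ($u = -134 - 115 = -249$)
$D{\left(R \right)} - u = -484 - -249 = -484 + 249 = -235$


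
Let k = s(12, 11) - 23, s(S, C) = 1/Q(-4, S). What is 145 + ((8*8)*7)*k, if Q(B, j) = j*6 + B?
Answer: -172591/17 ≈ -10152.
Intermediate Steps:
Q(B, j) = B + 6*j (Q(B, j) = 6*j + B = B + 6*j)
s(S, C) = 1/(-4 + 6*S)
k = -1563/68 (k = 1/(2*(-2 + 3*12)) - 23 = 1/(2*(-2 + 36)) - 1*23 = (½)/34 - 23 = (½)*(1/34) - 23 = 1/68 - 23 = -1563/68 ≈ -22.985)
145 + ((8*8)*7)*k = 145 + ((8*8)*7)*(-1563/68) = 145 + (64*7)*(-1563/68) = 145 + 448*(-1563/68) = 145 - 175056/17 = -172591/17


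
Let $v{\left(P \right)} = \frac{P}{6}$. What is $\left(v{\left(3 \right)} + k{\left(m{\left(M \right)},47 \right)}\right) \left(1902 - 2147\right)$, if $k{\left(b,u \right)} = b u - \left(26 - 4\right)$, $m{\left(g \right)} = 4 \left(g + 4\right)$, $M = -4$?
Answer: $\frac{10535}{2} \approx 5267.5$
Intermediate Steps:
$v{\left(P \right)} = \frac{P}{6}$ ($v{\left(P \right)} = P \frac{1}{6} = \frac{P}{6}$)
$m{\left(g \right)} = 16 + 4 g$ ($m{\left(g \right)} = 4 \left(4 + g\right) = 16 + 4 g$)
$k{\left(b,u \right)} = -22 + b u$ ($k{\left(b,u \right)} = b u - \left(26 - 4\right) = b u - 22 = -22 + b u$)
$\left(v{\left(3 \right)} + k{\left(m{\left(M \right)},47 \right)}\right) \left(1902 - 2147\right) = \left(\frac{1}{6} \cdot 3 - \left(22 - \left(16 + 4 \left(-4\right)\right) 47\right)\right) \left(1902 - 2147\right) = \left(\frac{1}{2} - \left(22 - \left(16 - 16\right) 47\right)\right) \left(-245\right) = \left(\frac{1}{2} + \left(-22 + 0 \cdot 47\right)\right) \left(-245\right) = \left(\frac{1}{2} + \left(-22 + 0\right)\right) \left(-245\right) = \left(\frac{1}{2} - 22\right) \left(-245\right) = \left(- \frac{43}{2}\right) \left(-245\right) = \frac{10535}{2}$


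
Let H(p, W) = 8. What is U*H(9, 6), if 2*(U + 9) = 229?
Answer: 844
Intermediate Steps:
U = 211/2 (U = -9 + (½)*229 = -9 + 229/2 = 211/2 ≈ 105.50)
U*H(9, 6) = (211/2)*8 = 844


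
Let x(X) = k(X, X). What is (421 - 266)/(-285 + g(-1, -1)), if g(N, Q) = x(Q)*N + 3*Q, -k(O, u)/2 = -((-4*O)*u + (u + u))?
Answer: -155/276 ≈ -0.56159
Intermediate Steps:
k(O, u) = 4*u - 8*O*u (k(O, u) = -(-2)*((-4*O)*u + (u + u)) = -(-2)*(-4*O*u + 2*u) = -(-2)*(2*u - 4*O*u) = -2*(-2*u + 4*O*u) = 4*u - 8*O*u)
x(X) = 4*X*(1 - 2*X)
g(N, Q) = 3*Q + 4*N*Q*(1 - 2*Q) (g(N, Q) = (4*Q*(1 - 2*Q))*N + 3*Q = 4*N*Q*(1 - 2*Q) + 3*Q = 3*Q + 4*N*Q*(1 - 2*Q))
(421 - 266)/(-285 + g(-1, -1)) = (421 - 266)/(-285 - (3 - 4*(-1)*(-1 + 2*(-1)))) = 155/(-285 - (3 - 4*(-1)*(-1 - 2))) = 155/(-285 - (3 - 4*(-1)*(-3))) = 155/(-285 - (3 - 12)) = 155/(-285 - 1*(-9)) = 155/(-285 + 9) = 155/(-276) = 155*(-1/276) = -155/276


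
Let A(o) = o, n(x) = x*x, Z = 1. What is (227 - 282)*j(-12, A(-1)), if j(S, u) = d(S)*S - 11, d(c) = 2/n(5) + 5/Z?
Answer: 19789/5 ≈ 3957.8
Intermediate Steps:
n(x) = x**2
d(c) = 127/25 (d(c) = 2/(5**2) + 5/1 = 2/25 + 5*1 = 2*(1/25) + 5 = 2/25 + 5 = 127/25)
j(S, u) = -11 + 127*S/25 (j(S, u) = 127*S/25 - 11 = -11 + 127*S/25)
(227 - 282)*j(-12, A(-1)) = (227 - 282)*(-11 + (127/25)*(-12)) = -55*(-11 - 1524/25) = -55*(-1799/25) = 19789/5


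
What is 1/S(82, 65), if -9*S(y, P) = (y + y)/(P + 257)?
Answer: -1449/82 ≈ -17.671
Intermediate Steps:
S(y, P) = -2*y/(9*(257 + P)) (S(y, P) = -(y + y)/(9*(P + 257)) = -2*y/(9*(257 + P)))
1/S(82, 65) = 1/(-2*82/(2313 + 9*65)) = 1/(-2*82/(2313 + 585)) = 1/(-2*82/2898) = 1/(-2*82*1/2898) = 1/(-82/1449) = -1449/82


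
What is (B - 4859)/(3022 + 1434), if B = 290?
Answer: -4569/4456 ≈ -1.0254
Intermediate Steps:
(B - 4859)/(3022 + 1434) = (290 - 4859)/(3022 + 1434) = -4569/4456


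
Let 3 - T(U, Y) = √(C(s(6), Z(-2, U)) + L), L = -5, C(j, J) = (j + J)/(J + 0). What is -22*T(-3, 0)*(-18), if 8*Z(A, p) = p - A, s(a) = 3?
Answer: 1188 - 792*I*√7 ≈ 1188.0 - 2095.4*I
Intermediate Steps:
Z(A, p) = -A/8 + p/8 (Z(A, p) = (p - A)/8 = -A/8 + p/8)
C(j, J) = (J + j)/J
T(U, Y) = 3 - √(-5 + (13/4 + U/8)/(¼ + U/8)) (T(U, Y) = 3 - √(((-⅛*(-2) + U/8) + 3)/(-⅛*(-2) + U/8) - 5) = 3 - √(((¼ + U/8) + 3)/(¼ + U/8) - 5) = 3 - √((13/4 + U/8)/(¼ + U/8) - 5) = 3 - √(-5 + (13/4 + U/8)/(¼ + U/8)))
-22*T(-3, 0)*(-18) = -22*(3 - 2*I*√7*√(-1/(2 - 3)))*(-18) = -22*(3 - 2*I*√7*√(-1/(-1)))*(-18) = -22*(3 - 2*I*√7)*(-18) = (-66 + 44*I*√7)*(-18) = 1188 - 792*I*√7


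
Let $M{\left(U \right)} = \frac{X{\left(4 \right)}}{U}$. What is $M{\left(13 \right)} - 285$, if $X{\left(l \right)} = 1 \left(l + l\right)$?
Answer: $- \frac{3697}{13} \approx -284.38$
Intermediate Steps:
$X{\left(l \right)} = 2 l$ ($X{\left(l \right)} = 1 \cdot 2 l = 2 l$)
$M{\left(U \right)} = \frac{8}{U}$ ($M{\left(U \right)} = \frac{2 \cdot 4}{U} = \frac{8}{U}$)
$M{\left(13 \right)} - 285 = \frac{8}{13} - 285 = - \frac{3697}{13}$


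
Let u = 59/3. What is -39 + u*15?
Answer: 256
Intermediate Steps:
u = 59/3 (u = 59*(1/3) = 59/3 ≈ 19.667)
-39 + u*15 = -39 + (59/3)*15 = -39 + 295 = 256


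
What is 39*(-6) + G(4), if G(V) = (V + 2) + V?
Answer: -224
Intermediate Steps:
G(V) = 2 + 2*V (G(V) = (2 + V) + V = 2 + 2*V)
39*(-6) + G(4) = 39*(-6) + (2 + 2*4) = -234 + (2 + 8) = -234 + 10 = -224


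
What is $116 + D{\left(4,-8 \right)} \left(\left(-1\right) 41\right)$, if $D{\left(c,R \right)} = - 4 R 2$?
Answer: $-2508$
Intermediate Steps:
$D{\left(c,R \right)} = - 8 R$
$116 + D{\left(4,-8 \right)} \left(\left(-1\right) 41\right) = 116 + \left(-8\right) \left(-8\right) \left(\left(-1\right) 41\right) = 116 + 64 \left(-41\right) = 116 - 2624 = -2508$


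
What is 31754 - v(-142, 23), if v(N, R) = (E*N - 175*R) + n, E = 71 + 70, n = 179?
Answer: 55622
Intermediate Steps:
E = 141
v(N, R) = 179 - 175*R + 141*N (v(N, R) = (141*N - 175*R) + 179 = (-175*R + 141*N) + 179 = 179 - 175*R + 141*N)
31754 - v(-142, 23) = 31754 - (179 - 175*23 + 141*(-142)) = 31754 - (179 - 4025 - 20022) = 31754 - 1*(-23868) = 31754 + 23868 = 55622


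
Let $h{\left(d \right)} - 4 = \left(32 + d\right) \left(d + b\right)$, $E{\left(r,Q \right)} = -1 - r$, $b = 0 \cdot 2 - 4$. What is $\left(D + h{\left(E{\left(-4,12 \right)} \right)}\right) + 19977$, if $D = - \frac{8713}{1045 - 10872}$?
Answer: $\frac{196018055}{9827} \approx 19947.0$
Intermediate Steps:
$b = -4$ ($b = 0 - 4 = -4$)
$h{\left(d \right)} = 4 + \left(-4 + d\right) \left(32 + d\right)$ ($h{\left(d \right)} = 4 + \left(32 + d\right) \left(d - 4\right) = 4 + \left(32 + d\right) \left(-4 + d\right) = 4 + \left(-4 + d\right) \left(32 + d\right)$)
$D = \frac{8713}{9827}$ ($D = - \frac{8713}{-9827} = \left(-8713\right) \left(- \frac{1}{9827}\right) = \frac{8713}{9827} \approx 0.88664$)
$\left(D + h{\left(E{\left(-4,12 \right)} \right)}\right) + 19977 = \left(\frac{8713}{9827} + \left(-124 + \left(-1 - -4\right)^{2} + 28 \left(-1 - -4\right)\right)\right) + 19977 = \left(\frac{8713}{9827} + \left(-124 + \left(-1 + 4\right)^{2} + 28 \left(-1 + 4\right)\right)\right) + 19977 = \left(\frac{8713}{9827} + \left(-124 + 3^{2} + 28 \cdot 3\right)\right) + 19977 = \left(\frac{8713}{9827} + \left(-124 + 9 + 84\right)\right) + 19977 = \left(\frac{8713}{9827} - 31\right) + 19977 = - \frac{295924}{9827} + 19977 = \frac{196018055}{9827}$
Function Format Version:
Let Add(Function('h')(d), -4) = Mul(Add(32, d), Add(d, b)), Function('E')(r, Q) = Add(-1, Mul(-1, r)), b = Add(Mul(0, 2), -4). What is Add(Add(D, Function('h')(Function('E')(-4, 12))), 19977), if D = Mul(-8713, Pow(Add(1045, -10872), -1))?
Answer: Rational(196018055, 9827) ≈ 19947.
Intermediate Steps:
b = -4 (b = Add(0, -4) = -4)
Function('h')(d) = Add(4, Mul(Add(-4, d), Add(32, d))) (Function('h')(d) = Add(4, Mul(Add(32, d), Add(d, -4))) = Add(4, Mul(Add(32, d), Add(-4, d))) = Add(4, Mul(Add(-4, d), Add(32, d))))
D = Rational(8713, 9827) (D = Mul(-8713, Pow(-9827, -1)) = Mul(-8713, Rational(-1, 9827)) = Rational(8713, 9827) ≈ 0.88664)
Add(Add(D, Function('h')(Function('E')(-4, 12))), 19977) = Add(Add(Rational(8713, 9827), Add(-124, Pow(Add(-1, Mul(-1, -4)), 2), Mul(28, Add(-1, Mul(-1, -4))))), 19977) = Add(Add(Rational(8713, 9827), Add(-124, Pow(Add(-1, 4), 2), Mul(28, Add(-1, 4)))), 19977) = Add(Add(Rational(8713, 9827), Add(-124, Pow(3, 2), Mul(28, 3))), 19977) = Add(Add(Rational(8713, 9827), Add(-124, 9, 84)), 19977) = Add(Add(Rational(8713, 9827), -31), 19977) = Add(Rational(-295924, 9827), 19977) = Rational(196018055, 9827)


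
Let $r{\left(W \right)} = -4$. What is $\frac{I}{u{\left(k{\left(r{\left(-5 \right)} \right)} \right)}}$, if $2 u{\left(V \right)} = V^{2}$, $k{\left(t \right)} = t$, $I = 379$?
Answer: $\frac{379}{8} \approx 47.375$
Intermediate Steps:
$u{\left(V \right)} = \frac{V^{2}}{2}$
$\frac{I}{u{\left(k{\left(r{\left(-5 \right)} \right)} \right)}} = \frac{379}{\frac{1}{2} \left(-4\right)^{2}} = \frac{379}{\frac{1}{2} \cdot 16} = \frac{379}{8}$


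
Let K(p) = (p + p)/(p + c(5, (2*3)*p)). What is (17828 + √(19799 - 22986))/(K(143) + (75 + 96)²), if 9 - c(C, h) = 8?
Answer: 1283616/2105495 + 72*I*√3187/2105495 ≈ 0.60965 + 0.0019305*I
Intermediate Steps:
c(C, h) = 1 (c(C, h) = 9 - 1*8 = 9 - 8 = 1)
K(p) = 2*p/(1 + p) (K(p) = (p + p)/(p + 1) = (2*p)/(1 + p) = 2*p/(1 + p))
(17828 + √(19799 - 22986))/(K(143) + (75 + 96)²) = (17828 + √(19799 - 22986))/(2*143/(1 + 143) + (75 + 96)²) = (17828 + √(-3187))/(2*143/144 + 171²) = (17828 + I*√3187)/(2*143*(1/144) + 29241) = (17828 + I*√3187)/(143/72 + 29241) = (17828 + I*√3187)/(2105495/72) = (17828 + I*√3187)*(72/2105495) = 1283616/2105495 + 72*I*√3187/2105495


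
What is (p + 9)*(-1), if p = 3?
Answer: -12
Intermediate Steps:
(p + 9)*(-1) = (3 + 9)*(-1) = 12*(-1) = -12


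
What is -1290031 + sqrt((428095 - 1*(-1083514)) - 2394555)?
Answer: -1290031 + I*sqrt(882946) ≈ -1.29e+6 + 939.65*I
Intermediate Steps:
-1290031 + sqrt((428095 - 1*(-1083514)) - 2394555) = -1290031 + sqrt((428095 + 1083514) - 2394555) = -1290031 + sqrt(1511609 - 2394555) = -1290031 + sqrt(-882946) = -1290031 + I*sqrt(882946)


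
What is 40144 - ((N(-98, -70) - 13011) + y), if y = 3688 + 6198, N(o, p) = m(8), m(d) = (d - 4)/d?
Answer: 86537/2 ≈ 43269.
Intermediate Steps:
m(d) = (-4 + d)/d
N(o, p) = 1/2 (N(o, p) = (-4 + 8)/8 = (1/8)*4 = 1/2)
y = 9886
40144 - ((N(-98, -70) - 13011) + y) = 40144 - ((1/2 - 13011) + 9886) = 40144 - (-26021/2 + 9886) = 40144 - 1*(-6249/2) = 40144 + 6249/2 = 86537/2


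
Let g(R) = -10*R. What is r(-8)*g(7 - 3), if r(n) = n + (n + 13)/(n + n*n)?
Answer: 2215/7 ≈ 316.43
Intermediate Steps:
r(n) = n + (13 + n)/(n + n**2)
r(-8)*g(7 - 3) = ((13 - 8 + (-8)**2 + (-8)**3)/((-8)*(1 - 8)))*(-10*(7 - 3)) = (-1/8*(13 - 8 + 64 - 512)/(-7))*(-10*4) = -1/8*(-1/7)*(-443)*(-40) = -443/56*(-40) = 2215/7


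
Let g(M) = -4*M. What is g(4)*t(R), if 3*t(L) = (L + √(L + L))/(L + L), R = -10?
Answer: -8/3 + 8*I*√5/15 ≈ -2.6667 + 1.1926*I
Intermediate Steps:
t(L) = (L + √2*√L)/(6*L) (t(L) = ((L + √(L + L))/(L + L))/3 = ((L + √(2*L))/((2*L)))/3 = ((L + √2*√L)*(1/(2*L)))/3 = ((L + √2*√L)/(2*L))/3 = (L + √2*√L)/(6*L))
g(4)*t(R) = (-4*4)*(⅙ + √2/(6*√(-10))) = -16*(⅙ + √2*(-I*√10/10)/6) = -16*(⅙ - I*√5/30) = -8/3 + 8*I*√5/15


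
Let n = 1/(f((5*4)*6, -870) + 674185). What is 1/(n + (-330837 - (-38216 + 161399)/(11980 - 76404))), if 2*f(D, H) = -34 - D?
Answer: -10857183448/3591937240708429 ≈ -3.0227e-6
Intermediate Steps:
f(D, H) = -17 - D/2 (f(D, H) = (-34 - D)/2 = -17 - D/2)
n = 1/674108 (n = 1/((-17 - 5*4*6/2) + 674185) = 1/((-17 - 10*6) + 674185) = 1/((-17 - 1/2*120) + 674185) = 1/((-17 - 60) + 674185) = 1/(-77 + 674185) = 1/674108 ≈ 1.4834e-6)
1/(n + (-330837 - (-38216 + 161399)/(11980 - 76404))) = 1/(1/674108 + (-330837 - (-38216 + 161399)/(11980 - 76404))) = 1/(1/674108 + (-330837 - 123183/(-64424))) = 1/(1/674108 + (-330837 - 123183*(-1)/64424)) = 1/(1/674108 + (-330837 - 1*(-123183/64424))) = 1/(1/674108 + (-330837 + 123183/64424)) = 1/(1/674108 - 21313719705/64424) = 1/(-3591937240708429/10857183448) = -10857183448/3591937240708429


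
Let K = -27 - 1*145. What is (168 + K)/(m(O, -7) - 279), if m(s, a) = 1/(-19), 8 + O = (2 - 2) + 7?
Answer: 38/2651 ≈ 0.014334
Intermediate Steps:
O = -1 (O = -8 + ((2 - 2) + 7) = -8 + (0 + 7) = -8 + 7 = -1)
K = -172 (K = -27 - 145 = -172)
m(s, a) = -1/19
(168 + K)/(m(O, -7) - 279) = (168 - 172)/(-1/19 - 279) = -4/(-5302/19) = -4*(-19/5302) = 38/2651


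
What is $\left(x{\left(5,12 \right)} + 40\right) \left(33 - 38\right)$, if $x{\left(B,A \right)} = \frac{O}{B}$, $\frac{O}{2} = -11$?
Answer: $-178$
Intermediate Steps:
$O = -22$ ($O = 2 \left(-11\right) = -22$)
$x{\left(B,A \right)} = - \frac{22}{B}$
$\left(x{\left(5,12 \right)} + 40\right) \left(33 - 38\right) = \left(- \frac{22}{5} + 40\right) \left(33 - 38\right) = \left(\left(-22\right) \frac{1}{5} + 40\right) \left(-5\right) = \left(- \frac{22}{5} + 40\right) \left(-5\right) = \frac{178}{5} \left(-5\right) = -178$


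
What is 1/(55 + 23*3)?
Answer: 1/124 ≈ 0.0080645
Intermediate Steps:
1/(55 + 23*3) = 1/(55 + 69) = 1/124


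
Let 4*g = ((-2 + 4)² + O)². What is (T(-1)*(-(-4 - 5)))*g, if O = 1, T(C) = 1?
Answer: 225/4 ≈ 56.250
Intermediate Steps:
g = 25/4 (g = ((-2 + 4)² + 1)²/4 = (2² + 1)²/4 = (4 + 1)²/4 = (¼)*5² = (¼)*25 = 25/4 ≈ 6.2500)
(T(-1)*(-(-4 - 5)))*g = (1*(-(-4 - 5)))*(25/4) = (1*(-1*(-9)))*(25/4) = (1*9)*(25/4) = 9*(25/4) = 225/4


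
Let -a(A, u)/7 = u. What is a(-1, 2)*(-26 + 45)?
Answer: -266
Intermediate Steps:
a(A, u) = -7*u
a(-1, 2)*(-26 + 45) = (-7*2)*(-26 + 45) = -14*19 = -266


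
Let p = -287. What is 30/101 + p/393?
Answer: -17197/39693 ≈ -0.43325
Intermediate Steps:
30/101 + p/393 = 30/101 - 287/393 = -17197/39693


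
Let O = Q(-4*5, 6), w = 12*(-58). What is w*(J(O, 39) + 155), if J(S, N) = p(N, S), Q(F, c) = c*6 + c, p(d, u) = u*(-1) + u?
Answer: -107880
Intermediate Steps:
w = -696
p(d, u) = 0 (p(d, u) = -u + u = 0)
Q(F, c) = 7*c (Q(F, c) = 6*c + c = 7*c)
O = 42 (O = 7*6 = 42)
J(S, N) = 0
w*(J(O, 39) + 155) = -696*(0 + 155) = -696*155 = -107880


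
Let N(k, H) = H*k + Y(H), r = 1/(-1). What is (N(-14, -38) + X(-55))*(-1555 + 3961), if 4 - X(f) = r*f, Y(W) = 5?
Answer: 1169316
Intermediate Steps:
r = -1
N(k, H) = 5 + H*k (N(k, H) = H*k + 5 = 5 + H*k)
X(f) = 4 + f (X(f) = 4 - (-1)*f = 4 + f)
(N(-14, -38) + X(-55))*(-1555 + 3961) = ((5 - 38*(-14)) + (4 - 55))*(-1555 + 3961) = ((5 + 532) - 51)*2406 = (537 - 51)*2406 = 486*2406 = 1169316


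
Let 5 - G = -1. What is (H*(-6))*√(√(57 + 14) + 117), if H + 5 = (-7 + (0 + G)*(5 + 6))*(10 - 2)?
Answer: -2802*√(117 + √71) ≈ -31381.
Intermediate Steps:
G = 6 (G = 5 - 1*(-1) = 5 + 1 = 6)
H = 467 (H = -5 + (-7 + (0 + 6)*(5 + 6))*(10 - 2) = -5 + (-7 + 6*11)*8 = -5 + (-7 + 66)*8 = -5 + 59*8 = -5 + 472 = 467)
(H*(-6))*√(√(57 + 14) + 117) = (467*(-6))*√(√(57 + 14) + 117) = -2802*√(√71 + 117) = -2802*√(117 + √71)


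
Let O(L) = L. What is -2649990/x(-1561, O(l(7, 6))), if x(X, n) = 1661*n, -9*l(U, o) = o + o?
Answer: 3974985/3322 ≈ 1196.6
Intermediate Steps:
l(U, o) = -2*o/9 (l(U, o) = -(o + o)/9 = -2*o/9)
-2649990/x(-1561, O(l(7, 6))) = -2649990/(1661*(-2/9*6)) = -2649990/(1661*(-4/3)) = -2649990/(-6644/3) = -2649990*(-3/6644) = 3974985/3322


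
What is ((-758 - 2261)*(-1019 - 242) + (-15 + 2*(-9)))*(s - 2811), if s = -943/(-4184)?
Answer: -22385259753103/2092 ≈ -1.0700e+10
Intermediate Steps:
s = 943/4184 (s = -943*(-1/4184) = 943/4184 ≈ 0.22538)
((-758 - 2261)*(-1019 - 242) + (-15 + 2*(-9)))*(s - 2811) = ((-758 - 2261)*(-1019 - 242) + (-15 + 2*(-9)))*(943/4184 - 2811) = (-3019*(-1261) + (-15 - 18))*(-11760281/4184) = (3806959 - 33)*(-11760281/4184) = 3806926*(-11760281/4184) = -22385259753103/2092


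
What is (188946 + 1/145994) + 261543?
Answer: 65768691067/145994 ≈ 4.5049e+5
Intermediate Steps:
(188946 + 1/145994) + 261543 = 27584982325/145994 + 261543 = 65768691067/145994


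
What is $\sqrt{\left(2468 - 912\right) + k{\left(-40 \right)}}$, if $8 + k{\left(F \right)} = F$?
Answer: $2 \sqrt{377} \approx 38.833$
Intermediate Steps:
$k{\left(F \right)} = -8 + F$
$\sqrt{\left(2468 - 912\right) + k{\left(-40 \right)}} = \sqrt{\left(2468 - 912\right) - 48} = \sqrt{1556 - 48} = \sqrt{1508} = 2 \sqrt{377}$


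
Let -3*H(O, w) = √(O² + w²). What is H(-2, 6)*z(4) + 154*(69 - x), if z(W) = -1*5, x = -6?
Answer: 11550 + 10*√10/3 ≈ 11561.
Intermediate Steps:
z(W) = -5
H(O, w) = -√(O² + w²)/3
H(-2, 6)*z(4) + 154*(69 - x) = -√((-2)² + 6²)/3*(-5) + 154*(69 - 1*(-6)) = -√(4 + 36)/3*(-5) + 154*(69 + 6) = -2*√10/3*(-5) + 154*75 = -2*√10/3*(-5) + 11550 = 10*√10/3 + 11550 = 11550 + 10*√10/3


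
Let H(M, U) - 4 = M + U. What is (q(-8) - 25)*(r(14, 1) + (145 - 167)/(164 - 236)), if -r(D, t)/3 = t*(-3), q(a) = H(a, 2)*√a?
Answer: -8375/36 - 335*I*√2/9 ≈ -232.64 - 52.64*I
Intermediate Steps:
H(M, U) = 4 + M + U (H(M, U) = 4 + (M + U) = 4 + M + U)
q(a) = √a*(6 + a) (q(a) = (4 + a + 2)*√a = (6 + a)*√a = √a*(6 + a))
r(D, t) = 9*t (r(D, t) = -3*t*(-3) = -(-9)*t = 9*t)
(q(-8) - 25)*(r(14, 1) + (145 - 167)/(164 - 236)) = (√(-8)*(6 - 8) - 25)*(9*1 + (145 - 167)/(164 - 236)) = ((2*I*√2)*(-2) - 25)*(9 - 22/(-72)) = (-4*I*√2 - 25)*(9 - 22*(-1/72)) = (-25 - 4*I*√2)*(9 + 11/36) = (-25 - 4*I*√2)*(335/36) = -8375/36 - 335*I*√2/9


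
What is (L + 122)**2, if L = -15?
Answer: 11449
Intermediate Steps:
(L + 122)**2 = (-15 + 122)**2 = 107**2 = 11449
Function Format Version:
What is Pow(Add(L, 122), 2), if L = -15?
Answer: 11449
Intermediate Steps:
Pow(Add(L, 122), 2) = Pow(Add(-15, 122), 2) = Pow(107, 2) = 11449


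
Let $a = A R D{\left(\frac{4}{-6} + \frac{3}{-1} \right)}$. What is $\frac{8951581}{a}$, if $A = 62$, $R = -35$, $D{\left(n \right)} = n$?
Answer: $\frac{26854743}{23870} \approx 1125.0$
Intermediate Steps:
$a = \frac{23870}{3}$ ($a = 62 \left(-35\right) \left(\frac{4}{-6} + \frac{3}{-1}\right) = - 2170 \left(4 \left(- \frac{1}{6}\right) + 3 \left(-1\right)\right) = - 2170 \left(- \frac{2}{3} - 3\right) = \left(-2170\right) \left(- \frac{11}{3}\right) = \frac{23870}{3} \approx 7956.7$)
$\frac{8951581}{a} = \frac{8951581}{\frac{23870}{3}} = 8951581 \cdot \frac{3}{23870} = \frac{26854743}{23870}$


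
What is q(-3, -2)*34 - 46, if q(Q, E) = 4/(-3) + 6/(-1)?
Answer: -886/3 ≈ -295.33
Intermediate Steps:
q(Q, E) = -22/3 (q(Q, E) = 4*(-1/3) + 6*(-1) = -4/3 - 6 = -22/3)
q(-3, -2)*34 - 46 = -22/3*34 - 46 = -748/3 - 46 = -886/3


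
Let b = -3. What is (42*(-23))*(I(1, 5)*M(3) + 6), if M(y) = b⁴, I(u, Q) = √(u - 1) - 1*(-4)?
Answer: -318780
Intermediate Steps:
I(u, Q) = 4 + √(-1 + u) (I(u, Q) = √(-1 + u) + 4 = 4 + √(-1 + u))
M(y) = 81 (M(y) = (-3)⁴ = 81)
(42*(-23))*(I(1, 5)*M(3) + 6) = (42*(-23))*((4 + √(-1 + 1))*81 + 6) = -966*((4 + √0)*81 + 6) = -966*((4 + 0)*81 + 6) = -966*(4*81 + 6) = -966*(324 + 6) = -966*330 = -318780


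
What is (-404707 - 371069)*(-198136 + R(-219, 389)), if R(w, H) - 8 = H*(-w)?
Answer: 87613814112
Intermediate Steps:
R(w, H) = 8 - H*w (R(w, H) = 8 + H*(-w) = 8 - H*w)
(-404707 - 371069)*(-198136 + R(-219, 389)) = (-404707 - 371069)*(-198136 + (8 - 1*389*(-219))) = -775776*(-198136 + (8 + 85191)) = -775776*(-198136 + 85199) = -775776*(-112937) = 87613814112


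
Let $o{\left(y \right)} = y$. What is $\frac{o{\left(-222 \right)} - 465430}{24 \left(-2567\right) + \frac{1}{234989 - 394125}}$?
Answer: $\frac{74101996672}{9804050689} \approx 7.5583$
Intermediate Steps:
$\frac{o{\left(-222 \right)} - 465430}{24 \left(-2567\right) + \frac{1}{234989 - 394125}} = \frac{-222 - 465430}{24 \left(-2567\right) + \frac{1}{234989 - 394125}} = - \frac{465652}{-61608 + \frac{1}{-159136}} = - \frac{465652}{-61608 - \frac{1}{159136}} = - \frac{465652}{- \frac{9804050689}{159136}} = \left(-465652\right) \left(- \frac{159136}{9804050689}\right) = \frac{74101996672}{9804050689}$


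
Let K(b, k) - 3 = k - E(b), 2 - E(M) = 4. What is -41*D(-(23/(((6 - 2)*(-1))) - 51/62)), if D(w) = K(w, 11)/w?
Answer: -81344/815 ≈ -99.809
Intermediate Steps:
E(M) = -2 (E(M) = 2 - 1*4 = 2 - 4 = -2)
K(b, k) = 5 + k (K(b, k) = 3 + (k - 1*(-2)) = 3 + (k + 2) = 3 + (2 + k) = 5 + k)
D(w) = 16/w (D(w) = (5 + 11)/w = 16/w)
-41*D(-(23/(((6 - 2)*(-1))) - 51/62)) = -656/((-(23/(((6 - 2)*(-1))) - 51/62))) = -656/((-(23/((4*(-1))) - 51*1/62))) = -656/((-(23/(-4) - 51/62))) = -656/((-(23*(-¼) - 51/62))) = -656/((-(-23/4 - 51/62))) = -656/((-1*(-815/124))) = -656/815/124 = -656*124/815 = -41*1984/815 = -81344/815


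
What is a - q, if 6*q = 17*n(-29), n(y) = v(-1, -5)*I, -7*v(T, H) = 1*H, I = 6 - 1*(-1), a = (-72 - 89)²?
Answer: 155441/6 ≈ 25907.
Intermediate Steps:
a = 25921 (a = (-161)² = 25921)
I = 7 (I = 6 + 1 = 7)
v(T, H) = -H/7
n(y) = 5 (n(y) = -⅐*(-5)*7 = (5/7)*7 = 5)
q = 85/6 (q = (17*5)/6 = (⅙)*85 = 85/6 ≈ 14.167)
a - q = 25921 - 1*85/6 = 25921 - 85/6 = 155441/6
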